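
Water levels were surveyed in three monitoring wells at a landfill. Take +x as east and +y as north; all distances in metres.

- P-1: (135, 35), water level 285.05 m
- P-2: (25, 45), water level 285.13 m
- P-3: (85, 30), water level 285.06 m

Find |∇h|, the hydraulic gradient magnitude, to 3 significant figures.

0.00280

With h = a·x + b·y + c and P-1 as origin, the differences give:
  (-110)·a + 10·b = +0.08
  (-50)·a + (-5)·b = +0.01
Eliminate b (×(-5) and ×10, subtract): 1050·a = -0.500 → a = ∂h/∂x = -0.0004762
Back-substitute: b = ∂h/∂y = +0.002762.
|∇h| = √(-0.0004762² + 0.002762²) = 0.002803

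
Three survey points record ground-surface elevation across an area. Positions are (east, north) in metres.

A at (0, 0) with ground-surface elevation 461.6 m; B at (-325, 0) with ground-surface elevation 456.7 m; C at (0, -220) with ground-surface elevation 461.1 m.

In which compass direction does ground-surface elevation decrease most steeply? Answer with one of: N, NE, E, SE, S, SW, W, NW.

∂z/∂x = (456.7 − 461.6) / (-325 − 0) = +0.01508
∂z/∂y = (461.1 − 461.6) / (-220 − 0) = +0.002273
Steepest decrease is along −∇f = (-0.01508 E, -0.002273 N) → west.

W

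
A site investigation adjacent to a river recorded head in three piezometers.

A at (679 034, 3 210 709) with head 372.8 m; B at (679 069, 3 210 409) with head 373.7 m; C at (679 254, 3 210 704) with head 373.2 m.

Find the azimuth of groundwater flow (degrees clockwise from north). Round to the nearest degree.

328°

Three-point gradient (reference A): Δ to B = (35, -300, +0.9), Δ to C = (220, -5, +0.4).
∂h/∂x = +0.001755, ∂h/∂y = -0.002795 (det = 65825).
Flow direction (−∇h) has components (-0.001755 E, +0.002795 N).
Azimuth = atan2(E, N) = atan2(-0.001755, +0.002795) = 327.9° ≈ 328°.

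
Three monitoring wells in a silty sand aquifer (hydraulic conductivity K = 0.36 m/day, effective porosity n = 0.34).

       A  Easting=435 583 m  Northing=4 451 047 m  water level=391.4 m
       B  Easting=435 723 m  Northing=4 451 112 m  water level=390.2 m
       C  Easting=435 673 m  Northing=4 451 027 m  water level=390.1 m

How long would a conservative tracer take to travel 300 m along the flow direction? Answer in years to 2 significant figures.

51 years

With h = a·x + b·y + c and A as origin, the differences give:
  140·a + 65·b = -1.2
  90·a + (-20)·b = -1.3
Eliminate b (×(-20) and ×65, subtract): -8650·a = 108.50 → a = ∂h/∂x = -0.01254
Back-substitute: b = ∂h/∂y = +0.008555.
|∇h| = √(-0.01254² + 0.008555²) = 0.01518
Seepage velocity v = K·i/n = 0.36 × 0.01518 / 0.34 = 0.01607 m/day.
t = 300 / 0.01607 = 1.867e+04 days = 51.1 years.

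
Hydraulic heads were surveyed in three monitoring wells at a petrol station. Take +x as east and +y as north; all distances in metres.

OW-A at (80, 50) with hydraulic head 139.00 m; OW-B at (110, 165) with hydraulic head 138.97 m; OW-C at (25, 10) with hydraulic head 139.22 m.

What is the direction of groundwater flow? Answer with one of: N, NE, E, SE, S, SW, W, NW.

E

Three-point gradient (reference OW-A): Δ to OW-B = (30, 115, -0.03), Δ to OW-C = (-55, -40, +0.22).
∂h/∂x = -0.004702, ∂h/∂y = +0.0009659 (det = 5125).
Flow = −∇h = (+0.004702 east, -0.0009659 north), which points east.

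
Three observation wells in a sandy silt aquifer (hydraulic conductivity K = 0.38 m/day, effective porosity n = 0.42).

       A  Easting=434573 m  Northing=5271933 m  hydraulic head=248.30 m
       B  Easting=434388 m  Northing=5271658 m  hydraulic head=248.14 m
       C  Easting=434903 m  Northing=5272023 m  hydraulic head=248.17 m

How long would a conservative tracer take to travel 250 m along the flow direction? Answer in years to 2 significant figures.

With h = a·x + b·y + c and A as origin, the differences give:
  (-185)·a + (-275)·b = -0.16
  330·a + 90·b = -0.13
Eliminate b (×90 and ×(-275), subtract): 74100·a = -50.150 → a = ∂h/∂x = -0.0006768
Back-substitute: b = ∂h/∂y = +0.001037.
|∇h| = √(-0.0006768² + 0.001037²) = 0.001238
Seepage velocity v = K·i/n = 0.38 × 0.001238 / 0.42 = 0.00112 m/day.
t = 250 / 0.00112 = 2.232e+05 days = 611 years.

610 years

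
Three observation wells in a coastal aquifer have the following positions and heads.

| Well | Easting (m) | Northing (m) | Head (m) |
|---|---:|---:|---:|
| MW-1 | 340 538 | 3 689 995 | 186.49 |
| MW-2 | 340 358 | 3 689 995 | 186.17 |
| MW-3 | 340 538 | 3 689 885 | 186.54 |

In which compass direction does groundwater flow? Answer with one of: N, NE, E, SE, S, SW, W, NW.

W

∂h/∂x = (186.17 − 186.49) / (340358 − 340538) = +0.001778
∂h/∂y = (186.54 − 186.49) / (3689885 − 3689995) = -0.0004545
Flow = −∇h = (-0.001778 east, +0.0004545 north), which points west.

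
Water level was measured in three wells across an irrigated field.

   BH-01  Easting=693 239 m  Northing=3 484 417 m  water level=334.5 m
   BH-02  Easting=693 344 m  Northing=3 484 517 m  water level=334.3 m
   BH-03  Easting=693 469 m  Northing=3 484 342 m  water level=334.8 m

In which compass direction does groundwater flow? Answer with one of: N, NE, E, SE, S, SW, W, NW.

N

Differences from BH-01: to BH-02 (Δx, Δy, Δh) = (105, 100, -0.2); to BH-03 = (230, -75, +0.3).
Determinant of the coordinate differences = 105·(-75) − 230·100 = -30875.
∂h/∂x = [(-0.2)·(-75) − (+0.3)·100] / -30875 = +0.0004858
∂h/∂y = [105·(+0.3) − 230·(-0.2)] / -30875 = -0.002510
Flow = −∇h = (-0.0004858 east, +0.002510 north), which points north.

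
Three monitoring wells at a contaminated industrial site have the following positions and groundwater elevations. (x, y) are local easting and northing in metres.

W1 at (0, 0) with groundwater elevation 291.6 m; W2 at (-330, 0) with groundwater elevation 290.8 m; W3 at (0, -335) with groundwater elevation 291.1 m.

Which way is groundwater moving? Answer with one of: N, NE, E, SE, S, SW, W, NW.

∂h/∂x = (290.8 − 291.6) / (-330 − 0) = +0.002424
∂h/∂y = (291.1 − 291.6) / (-335 − 0) = +0.001493
Flow = −∇h = (-0.002424 east, -0.001493 north), which points southwest.

SW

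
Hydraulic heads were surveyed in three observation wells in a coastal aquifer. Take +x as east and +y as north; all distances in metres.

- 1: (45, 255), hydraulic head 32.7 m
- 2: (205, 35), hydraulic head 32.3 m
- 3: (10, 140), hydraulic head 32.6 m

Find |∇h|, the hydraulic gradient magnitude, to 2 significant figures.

Differences from 1: to 2 (Δx, Δy, Δh) = (160, -220, -0.4); to 3 = (-35, -115, -0.1).
Solve a·Δx + b·Δy = Δh: det = 160·(-115) − (-35)·(-220) = -26100.
∂h/∂x = [(-0.4)·(-115) − (-0.1)·(-220)] / -26100 = -0.0009195
∂h/∂y = [160·(-0.1) − (-35)·(-0.4)] / -26100 = +0.001149
|∇h| = √(-0.0009195² + 0.001149²) = 0.001472

0.0015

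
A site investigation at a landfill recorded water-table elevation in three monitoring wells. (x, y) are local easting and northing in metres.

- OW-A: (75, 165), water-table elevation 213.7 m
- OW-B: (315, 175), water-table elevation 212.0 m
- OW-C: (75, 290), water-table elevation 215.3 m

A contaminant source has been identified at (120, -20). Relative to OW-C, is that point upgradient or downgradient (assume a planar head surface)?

downgradient

With h = a·x + b·y + c and OW-A as origin, the differences give:
  240·a + 10·b = -1.7
  0·a + 125·b = +1.6
Eliminate b (×125 and ×10, subtract): 30000·a = -228.50 → a = ∂h/∂x = -0.007617
Back-substitute: b = ∂h/∂y = +0.01280.
Head at (120, -20) = 213.7 + (-0.007617)·(45) + (+0.01280)·(-185) = 210.99 m.
That is lower than the 215.3 m at OW-C, so the point is downgradient.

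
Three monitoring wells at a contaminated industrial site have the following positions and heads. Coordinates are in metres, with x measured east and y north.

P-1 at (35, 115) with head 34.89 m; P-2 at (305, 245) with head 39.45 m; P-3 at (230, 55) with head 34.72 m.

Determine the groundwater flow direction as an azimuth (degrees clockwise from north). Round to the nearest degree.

195°

Differences from P-1: to P-2 (Δx, Δy, Δh) = (270, 130, +4.56); to P-3 = (195, -60, -0.17).
Solve a·Δx + b·Δy = Δh: det = 270·(-60) − 195·130 = -41550.
∂h/∂x = [(+4.56)·(-60) − (-0.17)·130] / -41550 = +0.006053
∂h/∂y = [270·(-0.17) − 195·(+4.56)] / -41550 = +0.02251
Flow direction (−∇h) has components (-0.006053 E, -0.02251 N).
Azimuth = atan2(E, N) = atan2(-0.006053, -0.02251) = 195.1° ≈ 195°.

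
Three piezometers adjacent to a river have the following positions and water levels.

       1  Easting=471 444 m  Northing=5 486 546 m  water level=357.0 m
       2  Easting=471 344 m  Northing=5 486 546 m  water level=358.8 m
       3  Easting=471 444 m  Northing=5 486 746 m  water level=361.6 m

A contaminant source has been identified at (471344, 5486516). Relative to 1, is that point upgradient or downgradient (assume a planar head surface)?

upgradient

∂h/∂x = (358.8 − 357.0) / (471344 − 471444) = -0.01800
∂h/∂y = (361.6 − 357.0) / (5486746 − 5486546) = +0.02300
Head at (471344, 5486516) = 357.0 + (-0.01800)·(-100) + (+0.02300)·(-30) = 358.11 m.
That is higher than the 357.0 m at 1, so the point is upgradient.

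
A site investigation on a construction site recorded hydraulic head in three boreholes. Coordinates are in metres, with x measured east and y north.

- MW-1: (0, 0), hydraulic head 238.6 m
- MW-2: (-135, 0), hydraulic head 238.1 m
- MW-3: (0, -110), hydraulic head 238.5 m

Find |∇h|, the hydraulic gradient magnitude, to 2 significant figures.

0.0038

∂h/∂x = (238.1 − 238.6) / (-135 − 0) = +0.003704
∂h/∂y = (238.5 − 238.6) / (-110 − 0) = +0.0009091
|∇h| = √(0.003704² + 0.0009091²) = 0.003814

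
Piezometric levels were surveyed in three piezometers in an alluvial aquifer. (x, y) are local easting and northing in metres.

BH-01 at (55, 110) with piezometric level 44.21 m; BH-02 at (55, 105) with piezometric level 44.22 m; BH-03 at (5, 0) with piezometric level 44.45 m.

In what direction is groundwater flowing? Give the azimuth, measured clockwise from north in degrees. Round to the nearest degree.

Differences from BH-01: to BH-02 (Δx, Δy, Δh) = (0, -5, +0.01); to BH-03 = (-50, -110, +0.24).
Determinant of the coordinate differences = 0·(-110) − (-50)·(-5) = -250.
∂h/∂x = [(+0.01)·(-110) − (+0.24)·(-5)] / -250 = -0.0004000
∂h/∂y = [0·(+0.24) − (-50)·(+0.01)] / -250 = -0.002000
Flow direction (−∇h) has components (+0.0004000 E, +0.002000 N).
Azimuth = atan2(E, N) = atan2(+0.0004000, +0.002000) = 11.3° ≈ 011°.

011°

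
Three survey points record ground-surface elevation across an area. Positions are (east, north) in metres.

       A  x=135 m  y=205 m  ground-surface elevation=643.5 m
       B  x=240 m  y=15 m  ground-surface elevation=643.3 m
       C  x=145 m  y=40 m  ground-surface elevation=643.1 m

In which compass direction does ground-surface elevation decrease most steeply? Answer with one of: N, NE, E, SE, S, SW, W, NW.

With z = a·x + b·y + c and A as origin, the differences give:
  105·a + (-190)·b = -0.2
  10·a + (-165)·b = -0.4
Eliminate b (×(-165) and ×(-190), subtract): -15425·a = -43.00 → a = ∂z/∂x = +0.002788
Back-substitute: b = ∂z/∂y = +0.002593.
Steepest decrease is along −∇f = (-0.002788 E, -0.002593 N) → southwest.

SW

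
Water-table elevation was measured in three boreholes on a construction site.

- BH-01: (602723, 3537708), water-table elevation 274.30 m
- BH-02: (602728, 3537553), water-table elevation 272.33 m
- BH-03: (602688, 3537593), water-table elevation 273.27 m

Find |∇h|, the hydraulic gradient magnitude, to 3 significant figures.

0.0166

With h = a·x + b·y + c and BH-01 as origin, the differences give:
  5·a + (-155)·b = -1.97
  (-35)·a + (-115)·b = -1.03
Eliminate b (×(-115) and ×(-155), subtract): -6000·a = 66.900 → a = ∂h/∂x = -0.01115
Back-substitute: b = ∂h/∂y = +0.01235.
|∇h| = √(-0.01115² + 0.01235²) = 0.01664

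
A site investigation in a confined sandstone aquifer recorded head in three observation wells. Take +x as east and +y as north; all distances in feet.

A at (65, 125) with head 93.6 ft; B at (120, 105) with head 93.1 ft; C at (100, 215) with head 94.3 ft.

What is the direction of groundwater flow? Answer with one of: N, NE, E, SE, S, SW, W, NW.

SE

Three-point gradient (reference A): Δ to B = (55, -20, -0.5), Δ to C = (35, 90, +0.7).
∂h/∂x = -0.005487, ∂h/∂y = +0.009912 (det = 5650).
Flow = −∇h = (+0.005487 east, -0.009912 north), which points southeast.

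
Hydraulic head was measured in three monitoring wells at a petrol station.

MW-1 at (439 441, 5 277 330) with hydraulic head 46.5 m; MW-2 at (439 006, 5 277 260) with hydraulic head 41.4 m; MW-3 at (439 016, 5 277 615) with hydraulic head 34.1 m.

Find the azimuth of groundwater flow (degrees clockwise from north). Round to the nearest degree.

324°

Differences from MW-1: to MW-2 (Δx, Δy, Δh) = (-435, -70, -5.1); to MW-3 = (-425, 285, -12.4).
Solve a·Δx + b·Δy = Δh: det = (-435)·285 − (-425)·(-70) = -153725.
∂h/∂x = [(-5.1)·285 − (-12.4)·(-70)] / -153725 = +0.01510
∂h/∂y = [(-435)·(-12.4) − (-425)·(-5.1)] / -153725 = -0.02099
Flow direction (−∇h) has components (-0.01510 E, +0.02099 N).
Azimuth = atan2(E, N) = atan2(-0.01510, +0.02099) = 324.3° ≈ 324°.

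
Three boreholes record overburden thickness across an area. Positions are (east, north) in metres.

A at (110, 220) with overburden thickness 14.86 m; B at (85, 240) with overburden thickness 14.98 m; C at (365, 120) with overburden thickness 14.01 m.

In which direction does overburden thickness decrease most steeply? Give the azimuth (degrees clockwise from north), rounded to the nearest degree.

152°

Three-point gradient (reference A): Δ to B = (-25, 20, +0.12), Δ to C = (255, -100, -0.85).
∂d/∂x = -0.001923, ∂d/∂y = +0.003596 (det = -2600).
Steepest decrease is along −∇f: components (+0.001923 E, -0.003596 N).
Azimuth = atan2(+0.001923, -0.003596) = 151.9° ≈ 152°.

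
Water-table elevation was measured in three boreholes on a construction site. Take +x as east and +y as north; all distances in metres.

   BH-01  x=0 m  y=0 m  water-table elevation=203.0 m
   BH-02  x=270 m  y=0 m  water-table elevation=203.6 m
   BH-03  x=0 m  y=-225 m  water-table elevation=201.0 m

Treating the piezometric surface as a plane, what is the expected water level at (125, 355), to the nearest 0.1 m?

206.4 m

∂h/∂x = (203.6 − 203.0) / (270 − 0) = +0.002222
∂h/∂y = (201.0 − 203.0) / (-225 − 0) = +0.008889
h(125, 355) = 203.0 + (+0.002222)·(125) + (+0.008889)·(355) = 203.0 +0.278 +3.156 = 206.433 m.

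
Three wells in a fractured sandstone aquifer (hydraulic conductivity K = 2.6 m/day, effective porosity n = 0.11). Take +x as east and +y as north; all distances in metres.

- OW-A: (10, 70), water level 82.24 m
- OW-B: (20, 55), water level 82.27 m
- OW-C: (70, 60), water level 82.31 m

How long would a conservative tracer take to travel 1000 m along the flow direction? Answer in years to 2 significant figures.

Taking OW-A as reference: OW-B−OW-A = (10, -15, +0.03); OW-C−OW-A = (60, -10, +0.07).
Determinant of the coordinate differences = 10·(-10) − 60·(-15) = 800.
∂h/∂x = [(+0.03)·(-10) − (+0.07)·(-15)] / 800 = +0.0009375
∂h/∂y = [10·(+0.07) − 60·(+0.03)] / 800 = -0.001375
|∇h| = √(0.0009375² + -0.001375²) = 0.001664
Seepage velocity v = K·i/n = 2.6 × 0.001664 / 0.11 = 0.03933 m/day.
t = 1000 / 0.03933 = 2.543e+04 days = 69.6 years.

70 years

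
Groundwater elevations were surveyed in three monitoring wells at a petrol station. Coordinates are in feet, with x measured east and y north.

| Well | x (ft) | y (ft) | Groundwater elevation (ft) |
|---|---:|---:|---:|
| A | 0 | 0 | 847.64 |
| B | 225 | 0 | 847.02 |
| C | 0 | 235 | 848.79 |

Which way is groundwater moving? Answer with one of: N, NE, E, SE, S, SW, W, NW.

SE

∂h/∂x = (847.02 − 847.64) / (225 − 0) = -0.002756
∂h/∂y = (848.79 − 847.64) / (235 − 0) = +0.004894
Flow = −∇h = (+0.002756 east, -0.004894 north), which points southeast.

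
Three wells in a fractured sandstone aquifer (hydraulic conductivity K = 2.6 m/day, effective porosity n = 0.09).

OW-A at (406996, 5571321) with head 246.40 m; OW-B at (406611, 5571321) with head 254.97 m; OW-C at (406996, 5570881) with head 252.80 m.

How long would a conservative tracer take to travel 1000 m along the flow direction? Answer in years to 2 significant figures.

3.6 years

∂h/∂x = (254.97 − 246.40) / (406611 − 406996) = -0.02226
∂h/∂y = (252.80 − 246.40) / (5570881 − 5571321) = -0.01455
|∇h| = √(-0.02226² + -0.01455²) = 0.02659
Seepage velocity v = K·i/n = 2.6 × 0.02659 / 0.09 = 0.7682 m/day.
t = 1000 / 0.7682 = 1302 days = 3.56 years.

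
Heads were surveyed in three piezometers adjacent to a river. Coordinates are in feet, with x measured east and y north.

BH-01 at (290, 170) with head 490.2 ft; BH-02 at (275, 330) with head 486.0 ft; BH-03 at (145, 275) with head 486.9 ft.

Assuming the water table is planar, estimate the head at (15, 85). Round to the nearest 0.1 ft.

491.3 ft

Differences from BH-01: to BH-02 (Δx, Δy, Δh) = (-15, 160, -4.2); to BH-03 = (-145, 105, -3.3).
Determinant of the coordinate differences = (-15)·105 − (-145)·160 = 21625.
∂h/∂x = [(-4.2)·105 − (-3.3)·160] / 21625 = +0.004023
∂h/∂y = [(-15)·(-3.3) − (-145)·(-4.2)] / 21625 = -0.02587
h(15, 85) = 490.2 + (+0.004023)·(-275) + (-0.02587)·(-85) = 490.2 -1.106 +2.199 = 491.293 ft.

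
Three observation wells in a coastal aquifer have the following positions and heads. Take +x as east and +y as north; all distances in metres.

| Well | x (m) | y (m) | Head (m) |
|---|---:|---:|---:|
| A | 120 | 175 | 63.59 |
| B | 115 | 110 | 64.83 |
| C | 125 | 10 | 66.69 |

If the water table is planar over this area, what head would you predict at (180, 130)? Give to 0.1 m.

Taking A as reference: B−A = (-5, -65, +1.24); C−A = (5, -165, +3.10).
Solve a·Δx + b·Δy = Δh: det = (-5)·(-165) − 5·(-65) = 1150.
∂h/∂x = [(+1.24)·(-165) − (+3.10)·(-65)] / 1150 = -0.002696
∂h/∂y = [(-5)·(+3.10) − 5·(+1.24)] / 1150 = -0.01887
h(180, 130) = 63.59 + (-0.002696)·(60) + (-0.01887)·(-45) = 63.59 -0.162 +0.849 = 64.277 m.

64.3 m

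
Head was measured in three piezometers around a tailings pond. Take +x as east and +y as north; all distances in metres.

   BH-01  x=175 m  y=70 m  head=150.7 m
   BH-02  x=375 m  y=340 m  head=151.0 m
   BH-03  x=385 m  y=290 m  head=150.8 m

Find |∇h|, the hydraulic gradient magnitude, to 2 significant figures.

Three-point gradient (reference BH-01): Δ to BH-02 = (200, 270, +0.3), Δ to BH-03 = (210, 220, +0.1).
∂h/∂x = -0.003071, ∂h/∂y = +0.003386 (det = -12700).
|∇h| = √(-0.003071² + 0.003386²) = 0.004571

0.0046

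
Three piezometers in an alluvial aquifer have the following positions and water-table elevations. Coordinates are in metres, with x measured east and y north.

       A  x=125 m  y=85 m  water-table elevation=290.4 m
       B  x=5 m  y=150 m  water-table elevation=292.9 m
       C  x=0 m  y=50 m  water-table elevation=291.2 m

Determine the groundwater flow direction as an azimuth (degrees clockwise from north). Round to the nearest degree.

With h = a·x + b·y + c and A as origin, the differences give:
  (-120)·a + 65·b = +2.5
  (-125)·a + (-35)·b = +0.8
Eliminate b (×(-35) and ×65, subtract): 12325·a = -139.50 → a = ∂h/∂x = -0.01132
Back-substitute: b = ∂h/∂y = +0.01757.
Flow direction (−∇h) has components (+0.01132 E, -0.01757 N).
Azimuth = atan2(E, N) = atan2(+0.01132, -0.01757) = 147.2° ≈ 147°.

147°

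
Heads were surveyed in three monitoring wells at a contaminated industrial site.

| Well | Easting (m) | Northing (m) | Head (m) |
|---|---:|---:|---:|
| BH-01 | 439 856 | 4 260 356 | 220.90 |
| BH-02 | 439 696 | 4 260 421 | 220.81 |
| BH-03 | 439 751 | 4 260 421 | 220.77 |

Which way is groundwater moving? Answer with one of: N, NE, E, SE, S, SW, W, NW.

N

Differences from BH-01: to BH-02 (Δx, Δy, Δh) = (-160, 65, -0.09); to BH-03 = (-105, 65, -0.13).
Solve a·Δx + b·Δy = Δh: det = (-160)·65 − (-105)·65 = -3575.
∂h/∂x = [(-0.09)·65 − (-0.13)·65] / -3575 = -0.0007273
∂h/∂y = [(-160)·(-0.13) − (-105)·(-0.09)] / -3575 = -0.003175
Flow = −∇h = (+0.0007273 east, +0.003175 north), which points north.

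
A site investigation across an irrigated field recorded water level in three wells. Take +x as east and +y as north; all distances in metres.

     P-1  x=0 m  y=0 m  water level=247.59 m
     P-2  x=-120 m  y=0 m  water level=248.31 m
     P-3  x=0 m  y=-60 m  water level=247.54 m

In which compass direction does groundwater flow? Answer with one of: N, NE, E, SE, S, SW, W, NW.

E

∂h/∂x = (248.31 − 247.59) / (-120 − 0) = -0.006000
∂h/∂y = (247.54 − 247.59) / (-60 − 0) = +0.0008333
Flow = −∇h = (+0.006000 east, -0.0008333 north), which points east.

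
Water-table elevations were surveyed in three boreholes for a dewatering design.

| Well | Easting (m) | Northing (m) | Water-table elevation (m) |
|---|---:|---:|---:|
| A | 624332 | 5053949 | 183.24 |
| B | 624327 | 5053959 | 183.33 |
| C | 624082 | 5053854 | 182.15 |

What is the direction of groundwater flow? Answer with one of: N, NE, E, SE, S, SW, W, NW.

S

Taking A as reference: B−A = (-5, 10, +0.09); C−A = (-250, -95, -1.09).
Solve a·Δx + b·Δy = Δh: det = (-5)·(-95) − (-250)·10 = 2975.
∂h/∂x = [(+0.09)·(-95) − (-1.09)·10] / 2975 = +0.0007899
∂h/∂y = [(-5)·(-1.09) − (-250)·(+0.09)] / 2975 = +0.009395
Flow = −∇h = (-0.0007899 east, -0.009395 north), which points south.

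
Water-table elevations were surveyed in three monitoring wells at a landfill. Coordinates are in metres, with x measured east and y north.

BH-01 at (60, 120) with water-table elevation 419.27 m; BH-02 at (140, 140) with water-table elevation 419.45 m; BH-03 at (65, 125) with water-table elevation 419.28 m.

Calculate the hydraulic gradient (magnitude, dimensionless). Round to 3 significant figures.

Differences from BH-01: to BH-02 (Δx, Δy, Δh) = (80, 20, +0.18); to BH-03 = (5, 5, +0.01).
Determinant of the coordinate differences = 80·5 − 5·20 = 300.
∂h/∂x = [(+0.18)·5 − (+0.01)·20] / 300 = +0.002333
∂h/∂y = [80·(+0.01) − 5·(+0.18)] / 300 = -0.0003333
|∇h| = √(0.002333² + -0.0003333²) = 0.002357

0.00236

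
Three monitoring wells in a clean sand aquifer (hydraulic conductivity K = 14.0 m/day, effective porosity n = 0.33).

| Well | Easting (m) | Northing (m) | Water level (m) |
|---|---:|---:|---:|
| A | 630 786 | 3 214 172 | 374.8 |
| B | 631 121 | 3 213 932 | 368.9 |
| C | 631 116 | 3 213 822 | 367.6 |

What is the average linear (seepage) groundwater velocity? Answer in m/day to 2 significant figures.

0.64 m/day

Taking A as reference: B−A = (335, -240, -5.9); C−A = (330, -350, -7.2).
Determinant of the coordinate differences = 335·(-350) − 330·(-240) = -38050.
∂h/∂x = [(-5.9)·(-350) − (-7.2)·(-240)] / -38050 = -0.008857
∂h/∂y = [335·(-7.2) − 330·(-5.9)] / -38050 = +0.01222
|∇h| = √(-0.008857² + 0.01222²) = 0.01509
Seepage velocity v = K·i/n = 14.0 × 0.01509 / 0.33 = 0.6402 m/day.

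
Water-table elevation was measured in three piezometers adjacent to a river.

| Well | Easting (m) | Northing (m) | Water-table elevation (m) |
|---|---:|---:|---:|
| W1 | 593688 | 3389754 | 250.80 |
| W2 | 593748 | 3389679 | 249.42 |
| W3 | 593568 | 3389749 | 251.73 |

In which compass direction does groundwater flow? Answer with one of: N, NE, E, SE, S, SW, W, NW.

With h = a·x + b·y + c and W1 as origin, the differences give:
  60·a + (-75)·b = -1.38
  (-120)·a + (-5)·b = +0.93
Eliminate b (×(-5) and ×(-75), subtract): -9300·a = 76.650 → a = ∂h/∂x = -0.008242
Back-substitute: b = ∂h/∂y = +0.01181.
Flow = −∇h = (+0.008242 east, -0.01181 north), which points southeast.

SE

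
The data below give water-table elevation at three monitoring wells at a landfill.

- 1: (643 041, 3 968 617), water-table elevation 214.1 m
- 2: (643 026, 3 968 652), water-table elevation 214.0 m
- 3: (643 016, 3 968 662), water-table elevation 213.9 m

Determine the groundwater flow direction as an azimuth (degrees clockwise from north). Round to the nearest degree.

Differences from 1: to 2 (Δx, Δy, Δh) = (-15, 35, -0.1); to 3 = (-25, 45, -0.2).
Solve a·Δx + b·Δy = Δh: det = (-15)·45 − (-25)·35 = 200.
∂h/∂x = [(-0.1)·45 − (-0.2)·35] / 200 = +0.01250
∂h/∂y = [(-15)·(-0.2) − (-25)·(-0.1)] / 200 = +0.002500
Flow direction (−∇h) has components (-0.01250 E, -0.002500 N).
Azimuth = atan2(E, N) = atan2(-0.01250, -0.002500) = 258.7° ≈ 259°.

259°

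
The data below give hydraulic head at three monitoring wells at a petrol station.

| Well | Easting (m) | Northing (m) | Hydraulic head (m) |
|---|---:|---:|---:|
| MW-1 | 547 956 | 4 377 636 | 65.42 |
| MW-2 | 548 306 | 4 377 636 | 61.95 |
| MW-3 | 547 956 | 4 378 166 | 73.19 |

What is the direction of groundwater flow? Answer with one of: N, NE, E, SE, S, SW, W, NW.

∂h/∂x = (61.95 − 65.42) / (548306 − 547956) = -0.009914
∂h/∂y = (73.19 − 65.42) / (4378166 − 4377636) = +0.01466
Flow = −∇h = (+0.009914 east, -0.01466 north), which points southeast.

SE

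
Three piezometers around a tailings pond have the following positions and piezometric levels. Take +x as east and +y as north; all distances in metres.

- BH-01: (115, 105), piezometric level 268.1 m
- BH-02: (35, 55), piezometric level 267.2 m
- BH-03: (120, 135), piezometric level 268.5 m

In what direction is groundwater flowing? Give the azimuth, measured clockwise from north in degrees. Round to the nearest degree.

Differences from BH-01: to BH-02 (Δx, Δy, Δh) = (-80, -50, -0.9); to BH-03 = (5, 30, +0.4).
Solve a·Δx + b·Δy = Δh: det = (-80)·30 − 5·(-50) = -2150.
∂h/∂x = [(-0.9)·30 − (+0.4)·(-50)] / -2150 = +0.003256
∂h/∂y = [(-80)·(+0.4) − 5·(-0.9)] / -2150 = +0.01279
Flow direction (−∇h) has components (-0.003256 E, -0.01279 N).
Azimuth = atan2(E, N) = atan2(-0.003256, -0.01279) = 194.3° ≈ 194°.

194°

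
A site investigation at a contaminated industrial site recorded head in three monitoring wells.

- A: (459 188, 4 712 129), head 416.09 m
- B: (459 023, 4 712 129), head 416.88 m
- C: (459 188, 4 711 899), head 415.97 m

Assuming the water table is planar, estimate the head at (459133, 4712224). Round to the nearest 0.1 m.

416.4 m

∂h/∂x = (416.88 − 416.09) / (459023 − 459188) = -0.004788
∂h/∂y = (415.97 − 416.09) / (4711899 − 4712129) = +0.0005217
h(459133, 4712224) = 416.09 + (-0.004788)·(-55) + (+0.0005217)·(95) = 416.09 +0.263 +0.050 = 416.403 m.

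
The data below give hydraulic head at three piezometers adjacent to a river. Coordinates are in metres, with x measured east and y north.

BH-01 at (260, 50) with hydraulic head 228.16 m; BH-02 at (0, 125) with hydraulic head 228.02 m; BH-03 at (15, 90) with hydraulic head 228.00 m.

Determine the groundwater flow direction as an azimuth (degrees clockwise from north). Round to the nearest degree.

221°

Three-point gradient (reference BH-01): Δ to BH-02 = (-260, 75, -0.14), Δ to BH-03 = (-245, 40, -0.16).
∂h/∂x = +0.0008025, ∂h/∂y = +0.0009154 (det = 7975).
Flow direction (−∇h) has components (-0.0008025 E, -0.0009154 N).
Azimuth = atan2(E, N) = atan2(-0.0008025, -0.0009154) = 221.2° ≈ 221°.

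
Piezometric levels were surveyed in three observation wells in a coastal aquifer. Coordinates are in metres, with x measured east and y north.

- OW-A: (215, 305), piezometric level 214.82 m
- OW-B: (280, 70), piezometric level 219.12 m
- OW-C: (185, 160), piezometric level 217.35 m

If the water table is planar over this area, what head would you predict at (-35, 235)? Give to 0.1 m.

Three-point gradient (reference OW-A): Δ to OW-B = (65, -235, +4.30), Δ to OW-C = (-30, -145, +2.53).
∂h/∂x = +0.001757, ∂h/∂y = -0.01781 (det = -16475).
h(-35, 235) = 214.82 + (+0.001757)·(-250) + (-0.01781)·(-70) = 214.82 -0.439 +1.247 = 215.628 m.

215.6 m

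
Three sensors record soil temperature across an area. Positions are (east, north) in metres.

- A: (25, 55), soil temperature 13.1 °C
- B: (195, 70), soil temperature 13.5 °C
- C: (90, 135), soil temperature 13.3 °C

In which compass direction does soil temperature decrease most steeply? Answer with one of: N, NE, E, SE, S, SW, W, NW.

With T = a·x + b·y + c and A as origin, the differences give:
  170·a + 15·b = +0.4
  65·a + 80·b = +0.2
Eliminate b (×80 and ×15, subtract): 12625·a = 29.00 → a = ∂T/∂x = +0.002297
Back-substitute: b = ∂T/∂y = +0.0006337.
Steepest decrease is along −∇f = (-0.002297 E, -0.0006337 N) → west.

W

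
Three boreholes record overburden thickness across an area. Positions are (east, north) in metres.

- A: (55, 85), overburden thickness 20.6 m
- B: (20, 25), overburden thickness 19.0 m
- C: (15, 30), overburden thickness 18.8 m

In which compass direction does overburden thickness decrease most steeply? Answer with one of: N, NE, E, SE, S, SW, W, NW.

Taking A as reference: B−A = (-35, -60, -1.6); C−A = (-40, -55, -1.8).
Determinant of the coordinate differences = (-35)·(-55) − (-40)·(-60) = -475.
∂d/∂x = [(-1.6)·(-55) − (-1.8)·(-60)] / -475 = +0.04211
∂d/∂y = [(-35)·(-1.8) − (-40)·(-1.6)] / -475 = +0.002105
Steepest decrease is along −∇f = (-0.04211 E, -0.002105 N) → west.

W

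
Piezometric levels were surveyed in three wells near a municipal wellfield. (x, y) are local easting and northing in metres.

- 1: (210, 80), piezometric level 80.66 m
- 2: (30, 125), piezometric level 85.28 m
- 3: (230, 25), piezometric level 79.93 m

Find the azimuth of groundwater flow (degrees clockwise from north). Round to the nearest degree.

With h = a·x + b·y + c and 1 as origin, the differences give:
  (-180)·a + 45·b = +4.62
  20·a + (-55)·b = -0.73
Eliminate b (×(-55) and ×45, subtract): 9000·a = -221.250 → a = ∂h/∂x = -0.02458
Back-substitute: b = ∂h/∂y = +0.004333.
Flow direction (−∇h) has components (+0.02458 E, -0.004333 N).
Azimuth = atan2(E, N) = atan2(+0.02458, -0.004333) = 100.0° ≈ 100°.

100°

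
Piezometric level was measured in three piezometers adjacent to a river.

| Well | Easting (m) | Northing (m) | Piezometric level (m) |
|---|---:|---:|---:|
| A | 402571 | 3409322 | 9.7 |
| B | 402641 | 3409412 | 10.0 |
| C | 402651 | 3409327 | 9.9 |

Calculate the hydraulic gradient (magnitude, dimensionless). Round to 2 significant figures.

With h = a·x + b·y + c and A as origin, the differences give:
  70·a + 90·b = +0.3
  80·a + 5·b = +0.2
Eliminate b (×5 and ×90, subtract): -6850·a = -16.50 → a = ∂h/∂x = +0.002409
Back-substitute: b = ∂h/∂y = +0.001460.
|∇h| = √(0.002409² + 0.001460²) = 0.002817

0.0028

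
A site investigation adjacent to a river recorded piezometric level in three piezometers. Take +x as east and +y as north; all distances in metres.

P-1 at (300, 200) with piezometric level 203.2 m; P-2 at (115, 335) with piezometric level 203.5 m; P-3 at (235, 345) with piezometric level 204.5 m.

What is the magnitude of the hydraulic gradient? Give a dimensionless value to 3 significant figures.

Differences from P-1: to P-2 (Δx, Δy, Δh) = (-185, 135, +0.3); to P-3 = (-65, 145, +1.3).
Determinant of the coordinate differences = (-185)·145 − (-65)·135 = -18050.
∂h/∂x = [(+0.3)·145 − (+1.3)·135] / -18050 = +0.007313
∂h/∂y = [(-185)·(+1.3) − (-65)·(+0.3)] / -18050 = +0.01224
|∇h| = √(0.007313² + 0.01224²) = 0.01426

0.0143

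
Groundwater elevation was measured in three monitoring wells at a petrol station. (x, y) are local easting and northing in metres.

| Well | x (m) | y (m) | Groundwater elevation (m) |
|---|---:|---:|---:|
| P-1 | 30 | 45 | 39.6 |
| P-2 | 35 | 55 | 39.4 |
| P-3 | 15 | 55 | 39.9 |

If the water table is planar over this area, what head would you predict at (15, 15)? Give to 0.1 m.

40.2 m

Taking P-1 as reference: P-2−P-1 = (5, 10, -0.2); P-3−P-1 = (-15, 10, +0.3).
Solve a·Δx + b·Δy = Δh: det = 5·10 − (-15)·10 = 200.
∂h/∂x = [(-0.2)·10 − (+0.3)·10] / 200 = -0.02500
∂h/∂y = [5·(+0.3) − (-15)·(-0.2)] / 200 = -0.007500
h(15, 15) = 39.6 + (-0.02500)·(-15) + (-0.007500)·(-30) = 39.6 +0.375 +0.225 = 40.200 m.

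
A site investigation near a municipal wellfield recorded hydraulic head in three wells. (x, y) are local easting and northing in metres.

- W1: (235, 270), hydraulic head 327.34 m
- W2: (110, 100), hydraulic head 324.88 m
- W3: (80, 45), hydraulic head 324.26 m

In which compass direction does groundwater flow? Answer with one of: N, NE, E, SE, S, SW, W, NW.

Taking W1 as reference: W2−W1 = (-125, -170, -2.46); W3−W1 = (-155, -225, -3.08).
Solve a·Δx + b·Δy = Δh: det = (-125)·(-225) − (-155)·(-170) = 1775.
∂h/∂x = [(-2.46)·(-225) − (-3.08)·(-170)] / 1775 = +0.01685
∂h/∂y = [(-125)·(-3.08) − (-155)·(-2.46)] / 1775 = +0.002085
Flow = −∇h = (-0.01685 east, -0.002085 north), which points west.

W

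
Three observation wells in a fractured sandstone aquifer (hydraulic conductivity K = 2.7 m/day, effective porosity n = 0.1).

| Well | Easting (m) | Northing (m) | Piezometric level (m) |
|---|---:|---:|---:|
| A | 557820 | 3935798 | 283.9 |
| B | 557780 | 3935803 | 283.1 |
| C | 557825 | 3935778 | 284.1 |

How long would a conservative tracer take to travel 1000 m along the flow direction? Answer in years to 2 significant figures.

5.1 years

With h = a·x + b·y + c and A as origin, the differences give:
  (-40)·a + 5·b = -0.8
  5·a + (-20)·b = +0.2
Eliminate b (×(-20) and ×5, subtract): 775·a = 15.00 → a = ∂h/∂x = +0.01935
Back-substitute: b = ∂h/∂y = -0.005161.
|∇h| = √(0.01935² + -0.005161²) = 0.02003
Seepage velocity v = K·i/n = 2.7 × 0.02003 / 0.1 = 0.5408 m/day.
t = 1000 / 0.5408 = 1849 days = 5.06 years.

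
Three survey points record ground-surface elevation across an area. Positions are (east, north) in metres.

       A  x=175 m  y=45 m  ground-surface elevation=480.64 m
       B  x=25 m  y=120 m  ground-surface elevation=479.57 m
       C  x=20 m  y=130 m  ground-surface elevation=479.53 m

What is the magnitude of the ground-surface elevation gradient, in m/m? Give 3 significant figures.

Three-point gradient (reference A): Δ to B = (-150, 75, -1.07), Δ to C = (-155, 85, -1.11).
∂z/∂x = +0.006844, ∂z/∂y = -0.0005778 (det = -1125).
|∇f| = √(0.006844² + -0.0005778²) = 0.006868 m/m

0.00687 m/m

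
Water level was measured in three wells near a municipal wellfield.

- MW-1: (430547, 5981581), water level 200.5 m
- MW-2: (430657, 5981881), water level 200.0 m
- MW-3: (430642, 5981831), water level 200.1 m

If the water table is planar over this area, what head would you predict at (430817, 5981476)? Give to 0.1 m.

Three-point gradient (reference MW-1): Δ to MW-2 = (110, 300, -0.5), Δ to MW-3 = (95, 250, -0.4).
∂h/∂x = +0.005000, ∂h/∂y = -0.003500 (det = -1000).
h(430817, 5981476) = 200.5 + (+0.005000)·(270) + (-0.003500)·(-105) = 200.5 +1.350 +0.367 = 202.217 m.

202.2 m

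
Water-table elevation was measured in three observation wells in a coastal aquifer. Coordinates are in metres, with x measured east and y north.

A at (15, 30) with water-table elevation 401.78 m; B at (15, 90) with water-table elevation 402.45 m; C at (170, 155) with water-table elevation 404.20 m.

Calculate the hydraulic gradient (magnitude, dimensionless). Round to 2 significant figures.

0.013

Differences from A: to B (Δx, Δy, Δh) = (0, 60, +0.67); to C = (155, 125, +2.42).
Determinant of the coordinate differences = 0·125 − 155·60 = -9300.
∂h/∂x = [(+0.67)·125 − (+2.42)·60] / -9300 = +0.006608
∂h/∂y = [0·(+2.42) − 155·(+0.67)] / -9300 = +0.01117
|∇h| = √(0.006608² + 0.01117²) = 0.01298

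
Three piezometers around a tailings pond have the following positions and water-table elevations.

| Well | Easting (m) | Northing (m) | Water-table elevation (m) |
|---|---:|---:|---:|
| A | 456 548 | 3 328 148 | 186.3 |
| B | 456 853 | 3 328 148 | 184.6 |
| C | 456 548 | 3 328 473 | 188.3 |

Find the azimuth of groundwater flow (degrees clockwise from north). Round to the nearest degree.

138°

∂h/∂x = (184.6 − 186.3) / (456853 − 456548) = -0.005574
∂h/∂y = (188.3 − 186.3) / (3328473 − 3328148) = +0.006154
Flow direction (−∇h) has components (+0.005574 E, -0.006154 N).
Azimuth = atan2(E, N) = atan2(+0.005574, -0.006154) = 137.8° ≈ 138°.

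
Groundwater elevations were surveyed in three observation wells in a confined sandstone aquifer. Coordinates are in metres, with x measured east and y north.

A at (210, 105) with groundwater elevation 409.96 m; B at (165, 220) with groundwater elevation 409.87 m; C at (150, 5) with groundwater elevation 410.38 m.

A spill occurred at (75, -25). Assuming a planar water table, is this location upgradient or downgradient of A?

Taking A as reference: B−A = (-45, 115, -0.09); C−A = (-60, -100, +0.42).
Determinant of the coordinate differences = (-45)·(-100) − (-60)·115 = 11400.
∂h/∂x = [(-0.09)·(-100) − (+0.42)·115] / 11400 = -0.003447
∂h/∂y = [(-45)·(+0.42) − (-60)·(-0.09)] / 11400 = -0.002132
Head at (75, -25) = 409.96 + (-0.003447)·(-135) + (-0.002132)·(-130) = 410.70 m.
That is higher than the 409.96 m at A, so the point is upgradient.

upgradient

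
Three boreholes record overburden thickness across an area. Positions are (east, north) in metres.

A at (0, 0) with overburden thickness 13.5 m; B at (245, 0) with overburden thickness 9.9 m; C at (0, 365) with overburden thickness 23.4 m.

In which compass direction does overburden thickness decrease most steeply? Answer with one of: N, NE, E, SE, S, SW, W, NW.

SE

∂d/∂x = (9.9 − 13.5) / (245 − 0) = -0.01469
∂d/∂y = (23.4 − 13.5) / (365 − 0) = +0.02712
Steepest decrease is along −∇f = (+0.01469 E, -0.02712 N) → southeast.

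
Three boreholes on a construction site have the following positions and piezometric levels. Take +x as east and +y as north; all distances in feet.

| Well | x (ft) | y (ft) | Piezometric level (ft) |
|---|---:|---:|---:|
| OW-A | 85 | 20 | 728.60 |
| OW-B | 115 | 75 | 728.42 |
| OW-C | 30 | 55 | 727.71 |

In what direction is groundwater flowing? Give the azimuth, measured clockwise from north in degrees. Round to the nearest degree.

311°

With h = a·x + b·y + c and OW-A as origin, the differences give:
  30·a + 55·b = -0.18
  (-55)·a + 35·b = -0.89
Eliminate b (×35 and ×55, subtract): 4075·a = 42.650 → a = ∂h/∂x = +0.01047
Back-substitute: b = ∂h/∂y = -0.008982.
Flow direction (−∇h) has components (-0.01047 E, +0.008982 N).
Azimuth = atan2(E, N) = atan2(-0.01047, +0.008982) = 310.6° ≈ 311°.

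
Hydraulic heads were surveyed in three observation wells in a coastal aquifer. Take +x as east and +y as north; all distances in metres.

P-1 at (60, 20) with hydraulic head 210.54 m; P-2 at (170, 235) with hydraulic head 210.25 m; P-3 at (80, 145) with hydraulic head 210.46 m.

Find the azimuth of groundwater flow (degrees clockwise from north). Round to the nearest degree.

With h = a·x + b·y + c and P-1 as origin, the differences give:
  110·a + 215·b = -0.29
  20·a + 125·b = -0.08
Eliminate b (×125 and ×215, subtract): 9450·a = -19.050 → a = ∂h/∂x = -0.002016
Back-substitute: b = ∂h/∂y = -0.0003175.
Flow direction (−∇h) has components (+0.002016 E, +0.0003175 N).
Azimuth = atan2(E, N) = atan2(+0.002016, +0.0003175) = 81.1° ≈ 081°.

081°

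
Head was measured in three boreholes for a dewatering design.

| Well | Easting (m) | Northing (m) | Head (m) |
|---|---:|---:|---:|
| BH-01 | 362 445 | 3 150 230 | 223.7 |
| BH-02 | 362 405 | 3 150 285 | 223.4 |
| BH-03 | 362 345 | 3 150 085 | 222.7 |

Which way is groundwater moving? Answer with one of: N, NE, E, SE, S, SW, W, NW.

Taking BH-01 as reference: BH-02−BH-01 = (-40, 55, -0.3); BH-03−BH-01 = (-100, -145, -1.0).
Determinant of the coordinate differences = (-40)·(-145) − (-100)·55 = 11300.
∂h/∂x = [(-0.3)·(-145) − (-1.0)·55] / 11300 = +0.008717
∂h/∂y = [(-40)·(-1.0) − (-100)·(-0.3)] / 11300 = +0.0008850
Flow = −∇h = (-0.008717 east, -0.0008850 north), which points west.

W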